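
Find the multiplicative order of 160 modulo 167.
166

167 is prime, so ord(160) divides φ(167) = 166.
Divisors of 166: 1, 2, 83, 166.
Repeated squaring: 160^1 ≡ 160, 160^2 ≡ 49, 160^4 ≡ 63, 160^8 ≡ 128, 160^16 ≡ 18, 160^32 ≡ 157, 160^64 ≡ 100, 160^128 ≡ 147 (mod 167).
Test 160^d mod 167 for each divisor d in increasing order:
160^1 ≡ 160
160^2 ≡ 49
160^83 = 160^64·160^16·160^2·160^1 ≡ 166
160^166 = 160^128·160^32·160^4·160^2 ≡ 1  ← first divisor giving 1
The order is 166.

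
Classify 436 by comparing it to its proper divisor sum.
deficient

Proper divisors of 436: sum = 1 + 2 + 4 + 109 + 218 = 334
Since 334 < 436, 436 is deficient.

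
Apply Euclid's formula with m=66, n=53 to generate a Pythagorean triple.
(1547, 6996, 7165)

Euclid's formula: a = m² - n², b = 2mn, c = m² + n²
m = 66, n = 53
a = 66² - 53² = 4356 - 2809 = 1547
b = 2 × 66 × 53 = 6996
c = 66² + 53² = 4356 + 2809 = 7165
Verification: 1547² + 6996² = 2393209 + 48944016 = 51337225 = 7165² ✓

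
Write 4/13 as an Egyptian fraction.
1/4 + 1/18 + 1/468

Greedy algorithm:
4/13: ceiling(13/4) = 4, use 1/4
3/52: ceiling(52/3) = 18, use 1/18
1/468: ceiling(468/1) = 468, use 1/468
Result: 4/13 = 1/4 + 1/18 + 1/468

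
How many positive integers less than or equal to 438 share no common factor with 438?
144

438 = 2 × 3 × 73
φ(n) = n × ∏(1 - 1/p) for each prime p dividing n
φ(438) = 438 × (1 - 1/2) × (1 - 1/3) × (1 - 1/73) = 144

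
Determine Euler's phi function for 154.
60

154 = 2 × 7 × 11
φ(n) = n × ∏(1 - 1/p) for each prime p dividing n
φ(154) = 154 × (1 - 1/2) × (1 - 1/7) × (1 - 1/11) = 60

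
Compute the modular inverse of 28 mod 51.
31

gcd(28, 51) = 1, so the inverse exists.
Extended Euclidean algorithm on (51, 28):
51 = 1 × 28 + 23  ⟹  23 = (1)·51 + (-1)·28
28 = 1 × 23 + 5  ⟹  5 = (-1)·51 + (2)·28
23 = 4 × 5 + 3  ⟹  3 = (5)·51 + (-9)·28
5 = 1 × 3 + 2  ⟹  2 = (-6)·51 + (11)·28
3 = 1 × 2 + 1  ⟹  1 = (11)·51 + (-20)·28
So (-20)·28 ≡ 1 (mod 51), i.e. 28^(-1) ≡ -20 ≡ 31 (mod 51).
Check: 28 × 31 = 868 ≡ 1 (mod 51)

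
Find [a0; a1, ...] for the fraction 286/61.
[4; 1, 2, 4, 1, 3]

Euclidean algorithm steps:
286 = 4 × 61 + 42
61 = 1 × 42 + 19
42 = 2 × 19 + 4
19 = 4 × 4 + 3
4 = 1 × 3 + 1
3 = 3 × 1 + 0
Continued fraction: [4; 1, 2, 4, 1, 3]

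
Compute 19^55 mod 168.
19

Repeated squaring. Binary of 55 = 110111.
19^1 ≡ 19 (mod 168); 19^2 ≡ 25 (mod 168); 19^4 ≡ 121 (mod 168); 19^8 ≡ 25 (mod 168); 19^16 ≡ 121 (mod 168); 19^32 ≡ 25 (mod 168)
19^55 = 19^1 × 19^2 × 19^4 × 19^16 × 19^32 ≡ 19 (mod 168)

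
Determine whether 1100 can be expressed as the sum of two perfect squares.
Not possible

Factorization: 1100 = 2^2 × 5^2 × 11
By Fermat: n is sum of two squares iff every prime p ≡ 3 (mod 4) appears to even power.
Prime(s) ≡ 3 (mod 4) with odd exponent: [(11, 1)]
Therefore 1100 cannot be expressed as a² + b².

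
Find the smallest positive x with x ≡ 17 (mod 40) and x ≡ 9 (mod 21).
177

Using Chinese Remainder Theorem:
M = 40 × 21 = 840
M1 = 21, M2 = 40
y1 = 21^(-1) mod 40 = 21
y2 = 40^(-1) mod 21 = 10
x = (17×21×21 + 9×40×10) mod 840 = 177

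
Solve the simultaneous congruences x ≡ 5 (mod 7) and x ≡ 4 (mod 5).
19

Using Chinese Remainder Theorem:
M = 7 × 5 = 35
M1 = 5, M2 = 7
y1 = 5^(-1) mod 7 = 3
y2 = 7^(-1) mod 5 = 3
x = (5×5×3 + 4×7×3) mod 35 = 19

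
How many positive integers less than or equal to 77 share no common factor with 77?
60

77 = 7 × 11
φ(n) = n × ∏(1 - 1/p) for each prime p dividing n
φ(77) = 77 × (1 - 1/7) × (1 - 1/11) = 60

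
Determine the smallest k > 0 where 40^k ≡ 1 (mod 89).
44

89 is prime, so ord(40) divides φ(89) = 88.
Divisors of 88: 1, 2, 4, 8, 11, 22, 44, 88.
Repeated squaring: 40^1 ≡ 40, 40^2 ≡ 87, 40^4 ≡ 4, 40^8 ≡ 16, 40^16 ≡ 78, 40^32 ≡ 32, 40^64 ≡ 45 (mod 89).
Test 40^d mod 89 for each divisor d in increasing order:
40^1 ≡ 40
40^2 ≡ 87
40^4 ≡ 4
40^8 ≡ 16
40^11 = 40^8·40^2·40^1 ≡ 55
40^22 = 40^16·40^4·40^2 ≡ 88
40^44 = 40^32·40^8·40^4 ≡ 1  ← first divisor giving 1
The order is 44.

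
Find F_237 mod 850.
542

Matrix identity: Q^n = [[F_(n+1), F_n], [F_n, F_(n-1)]] with Q = [[1,1],[1,0]].
n = 237 = 11101101₂. Square-and-multiply, entries mod 850:
Q^1 = [[1,1],[1,0]]
Q^3 = (Q^1)²·Q = [[3,2],[2,1]]
Q^7 = (Q^3)²·Q = [[21,13],[13,8]]
Q^14 = (Q^7)² = [[610,377],[377,233]]
Q^29 = (Q^14)²·Q = [[740,829],[829,761]]
Q^59 = (Q^29)²·Q = [[570,641],[641,779]]
Q^118 = (Q^59)² = [[531,259],[259,272]]
Q^237 = (Q^118)²·Q = [[269,542],[542,577]]
F_237 mod 850 = Q^237[0][1] = 542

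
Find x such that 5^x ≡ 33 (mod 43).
13

Baby-step giant-step with step n = ⌈√43⌉ = 7.
Baby steps 5^j mod 43 (j:value) for j=0..6: 0:1, 1:5, 2:25, 3:39, 4:23, 5:29, 6:16.
Giant-step multiplier: 5^(-7) ≡ 5^(42-7) = 5^35 ≡ 7 (mod 43).
Giant steps γ_i = 33·7^i mod 43: γ_0=33, γ_1=16 (in table at j=6).
x = i·n + j = 1·7 + 6 = 13.
Check: 5^13 ≡ 33 (mod 43).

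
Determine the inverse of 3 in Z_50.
17

gcd(3, 50) = 1, so the inverse exists.
Extended Euclidean algorithm on (50, 3):
50 = 16 × 3 + 2  ⟹  2 = (1)·50 + (-16)·3
3 = 1 × 2 + 1  ⟹  1 = (-1)·50 + (17)·3
So (17)·3 ≡ 1 (mod 50), i.e. 3^(-1) ≡ 17 (mod 50).
Check: 3 × 17 = 51 ≡ 1 (mod 50)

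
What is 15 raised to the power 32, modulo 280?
225

Repeated squaring. Binary of 32 = 100000.
15^1 ≡ 15 (mod 280); 15^2 ≡ 225 (mod 280); 15^4 ≡ 225 (mod 280); 15^8 ≡ 225 (mod 280); 15^16 ≡ 225 (mod 280); 15^32 ≡ 225 (mod 280)
15^32 = 15^32 ≡ 225 (mod 280)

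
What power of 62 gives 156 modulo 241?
189

Baby-step giant-step with step n = ⌈√241⌉ = 16.
Baby steps 62^j mod 241 (j:value) for j=0..15: 0:1, 1:62, 2:229, 3:220, 4:144, 5:11, 6:200, 7:109, 8:10, 9:138, 10:121, 11:31, 12:235, 13:110, 14:72, 15:126.
Giant-step multiplier: 62^(-16) ≡ 62^(240-16) = 62^224 ≡ 94 (mod 241).
Giant steps γ_i = 156·94^i mod 241: γ_0=156, γ_1=204, γ_2=137, γ_3=105, γ_4=230, γ_5=171, γ_6=168, γ_7=127, γ_8=129, γ_9=76, γ_10=155, γ_11=110 (in table at j=13).
x = i·n + j = 11·16 + 13 = 189.
Check: 62^189 ≡ 156 (mod 241).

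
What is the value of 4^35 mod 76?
24

Repeated squaring. Binary of 35 = 100011.
4^1 ≡ 4 (mod 76); 4^2 ≡ 16 (mod 76); 4^4 ≡ 28 (mod 76); 4^8 ≡ 24 (mod 76); 4^16 ≡ 44 (mod 76); 4^32 ≡ 36 (mod 76)
4^35 = 4^1 × 4^2 × 4^32 ≡ 24 (mod 76)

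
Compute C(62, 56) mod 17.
3

Using Lucas' theorem:
Write n=62 and k=56 in base 17:
n in base 17: [3, 11]
k in base 17: [3, 5]
C(62,56) mod 17 = ∏ C(n_i, k_i) mod 17
Digit binomials (mod 17): C(3,3) = 1; C(11,5) = 462 ≡ 3
Product: 1 × 3 = 3 ≡ 3 (mod 17)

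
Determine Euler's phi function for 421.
420

421 = 421
φ(n) = n × ∏(1 - 1/p) for each prime p dividing n
φ(421) = 421 × (1 - 1/421) = 420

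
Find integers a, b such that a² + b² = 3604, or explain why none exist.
2² + 60² (a=2, b=60)

Factorization: 3604 = 2^2 × 17 × 53
By Fermat: n is sum of two squares iff every prime p ≡ 3 (mod 4) appears to even power.
All primes ≡ 3 (mod 4) appear to even power.
Search a = 0, 1, 2, … for 3604 - a² a perfect square: first hit at a = 2: 3604 - 4 = 3600 = 60².
3604 = 2² + 60² = 4 + 3600 ✓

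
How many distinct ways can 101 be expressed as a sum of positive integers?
214481126

p(n) counts ways to write n as a sum of positive integers (order ignored).
Euler's pentagonal recurrence: p(k) = p(k-1) + p(k-2) - p(k-5) - p(k-7) + p(k-12) + p(k-15) - ... (offsets j(3j∓1)/2, signs ++--, p(0)=1, p(<0)=0).
DP table for k = 0..100: p(0)=1, p(1)=1, p(2)=2, p(3)=3, p(4)=5, p(5)=7, p(6)=11, p(7)=15, p(8)=22, p(9)=30, p(10)=42, p(11)=56, p(12)=77, p(13)=101, p(14)=135, p(15)=176, p(16)=231, p(17)=297, p(18)=385, p(19)=490, p(20)=627, p(21)=792, p(22)=1002, p(23)=1255, p(24)=1575, p(25)=1958, p(26)=2436, p(27)=3010, p(28)=3718, p(29)=4565, p(30)=5604, p(31)=6842, p(32)=8349, p(33)=10143, p(34)=12310, p(35)=14883, p(36)=17977, p(37)=21637, p(38)=26015, p(39)=31185, p(40)=37338, p(41)=44583, p(42)=53174, p(43)=63261, p(44)=75175, p(45)=89134, p(46)=105558, p(47)=124754, p(48)=147273, p(49)=173525, p(50)=204226, p(51)=239943, p(52)=281589, p(53)=329931, p(54)=386155, p(55)=451276, p(56)=526823, p(57)=614154, p(58)=715220, p(59)=831820, p(60)=966467, p(61)=1121505, p(62)=1300156, p(63)=1505499, p(64)=1741630, p(65)=2012558, p(66)=2323520, p(67)=2679689, p(68)=3087735, p(69)=3554345, p(70)=4087968, p(71)=4697205, p(72)=5392783, p(73)=6185689, p(74)=7089500, p(75)=8118264, p(76)=9289091, p(77)=10619863, p(78)=12132164, p(79)=13848650, p(80)=15796476, p(81)=18004327, p(82)=20506255, p(83)=23338469, p(84)=26543660, p(85)=30167357, p(86)=34262962, p(87)=38887673, p(88)=44108109, p(89)=49995925, p(90)=56634173, p(91)=64112359, p(92)=72533807, p(93)=82010177, p(94)=92669720, p(95)=104651419, p(96)=118114304, p(97)=133230930, p(98)=150198136, p(99)=169229875, p(100)=190569292.
Final step: p(101) = p(100) + p(99) - p(96) - p(94) + p(89) + p(86) - p(79) - p(75) + p(66) + p(61) - p(50) - p(44) + p(31) + p(24) - p(9) - p(1)
= 190569292 + 169229875 - 118114304 - 92669720 + 49995925 + 34262962 - 13848650 - 8118264 + 2323520 + 1121505 - 204226 - 75175 + 6842 + 1575 - 30 - 1
= 214481126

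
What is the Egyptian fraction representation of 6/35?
1/6 + 1/210

Greedy algorithm:
6/35: ceiling(35/6) = 6, use 1/6
1/210: ceiling(210/1) = 210, use 1/210
Result: 6/35 = 1/6 + 1/210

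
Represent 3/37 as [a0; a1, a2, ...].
[0; 12, 3]

Euclidean algorithm steps:
3 = 0 × 37 + 3
37 = 12 × 3 + 1
3 = 3 × 1 + 0
Continued fraction: [0; 12, 3]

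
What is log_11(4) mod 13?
2

Baby-step giant-step with step n = ⌈√13⌉ = 4.
Baby steps 11^j mod 13 (j:value) for j=0..3: 0:1, 1:11, 2:4, 3:5.
h = 4 is already in the table at j=2, so x = 2.
Check: 11^2 ≡ 4 (mod 13).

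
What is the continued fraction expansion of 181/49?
[3; 1, 2, 3, 1, 3]

Euclidean algorithm steps:
181 = 3 × 49 + 34
49 = 1 × 34 + 15
34 = 2 × 15 + 4
15 = 3 × 4 + 3
4 = 1 × 3 + 1
3 = 3 × 1 + 0
Continued fraction: [3; 1, 2, 3, 1, 3]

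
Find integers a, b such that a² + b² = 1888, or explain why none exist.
Not possible

Factorization: 1888 = 2^5 × 59
By Fermat: n is sum of two squares iff every prime p ≡ 3 (mod 4) appears to even power.
Prime(s) ≡ 3 (mod 4) with odd exponent: [(59, 1)]
Therefore 1888 cannot be expressed as a² + b².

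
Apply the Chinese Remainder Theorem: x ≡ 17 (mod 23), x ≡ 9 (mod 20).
109

Using Chinese Remainder Theorem:
M = 23 × 20 = 460
M1 = 20, M2 = 23
y1 = 20^(-1) mod 23 = 15
y2 = 23^(-1) mod 20 = 7
x = (17×20×15 + 9×23×7) mod 460 = 109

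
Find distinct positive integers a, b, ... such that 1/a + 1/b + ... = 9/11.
1/2 + 1/4 + 1/15 + 1/660

Greedy algorithm:
9/11: ceiling(11/9) = 2, use 1/2
7/22: ceiling(22/7) = 4, use 1/4
3/44: ceiling(44/3) = 15, use 1/15
1/660: ceiling(660/1) = 660, use 1/660
Result: 9/11 = 1/2 + 1/4 + 1/15 + 1/660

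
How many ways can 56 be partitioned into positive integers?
526823

p(n) counts ways to write n as a sum of positive integers (order ignored).
Euler's pentagonal recurrence: p(k) = p(k-1) + p(k-2) - p(k-5) - p(k-7) + p(k-12) + p(k-15) - ... (offsets j(3j∓1)/2, signs ++--, p(0)=1, p(<0)=0).
DP table for k = 0..55: p(0)=1, p(1)=1, p(2)=2, p(3)=3, p(4)=5, p(5)=7, p(6)=11, p(7)=15, p(8)=22, p(9)=30, p(10)=42, p(11)=56, p(12)=77, p(13)=101, p(14)=135, p(15)=176, p(16)=231, p(17)=297, p(18)=385, p(19)=490, p(20)=627, p(21)=792, p(22)=1002, p(23)=1255, p(24)=1575, p(25)=1958, p(26)=2436, p(27)=3010, p(28)=3718, p(29)=4565, p(30)=5604, p(31)=6842, p(32)=8349, p(33)=10143, p(34)=12310, p(35)=14883, p(36)=17977, p(37)=21637, p(38)=26015, p(39)=31185, p(40)=37338, p(41)=44583, p(42)=53174, p(43)=63261, p(44)=75175, p(45)=89134, p(46)=105558, p(47)=124754, p(48)=147273, p(49)=173525, p(50)=204226, p(51)=239943, p(52)=281589, p(53)=329931, p(54)=386155, p(55)=451276.
Final step: p(56) = p(55) + p(54) - p(51) - p(49) + p(44) + p(41) - p(34) - p(30) + p(21) + p(16) - p(5)
= 451276 + 386155 - 239943 - 173525 + 75175 + 44583 - 12310 - 5604 + 792 + 231 - 7
= 526823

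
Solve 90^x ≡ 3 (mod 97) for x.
58

Baby-step giant-step with step n = ⌈√97⌉ = 10.
Baby steps 90^j mod 97 (j:value) for j=0..9: 0:1, 1:90, 2:49, 3:45, 4:73, 5:71, 6:85, 7:84, 8:91, 9:42.
Giant-step multiplier: 90^(-10) ≡ 90^(96-10) = 90^86 ≡ 32 (mod 97).
Giant steps γ_i = 3·32^i mod 97: γ_0=3, γ_1=96, γ_2=65, γ_3=43, γ_4=18, γ_5=91 (in table at j=8).
x = i·n + j = 5·10 + 8 = 58.
Check: 90^58 ≡ 3 (mod 97).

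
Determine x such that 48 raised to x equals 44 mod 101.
55

Baby-step giant-step with step n = ⌈√101⌉ = 11.
Baby steps 48^j mod 101 (j:value) for j=0..10: 0:1, 1:48, 2:82, 3:98, 4:58, 5:57, 6:9, 7:28, 8:31, 9:74, 10:17.
Giant-step multiplier: 48^(-11) ≡ 48^(100-11) = 48^89 ≡ 38 (mod 101).
Giant steps γ_i = 44·38^i mod 101: γ_0=44, γ_1=56, γ_2=7, γ_3=64, γ_4=8, γ_5=1 (in table at j=0).
x = i·n + j = 5·11 + 0 = 55.
Check: 48^55 ≡ 44 (mod 101).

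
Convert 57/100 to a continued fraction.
[0; 1, 1, 3, 14]

Euclidean algorithm steps:
57 = 0 × 100 + 57
100 = 1 × 57 + 43
57 = 1 × 43 + 14
43 = 3 × 14 + 1
14 = 14 × 1 + 0
Continued fraction: [0; 1, 1, 3, 14]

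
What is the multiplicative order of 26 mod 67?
33

67 is prime, so ord(26) divides φ(67) = 66.
Divisors of 66: 1, 2, 3, 6, 11, 22, 33, 66.
Repeated squaring: 26^1 ≡ 26, 26^2 ≡ 6, 26^4 ≡ 36, 26^8 ≡ 23, 26^16 ≡ 60, 26^32 ≡ 49, 26^64 ≡ 56 (mod 67).
Test 26^d mod 67 for each divisor d in increasing order:
26^1 ≡ 26
26^2 ≡ 6
26^3 = 26^2·26^1 ≡ 22
26^6 = 26^4·26^2 ≡ 15
26^11 = 26^8·26^2·26^1 ≡ 37
26^22 = 26^16·26^4·26^2 ≡ 29
26^33 = 26^32·26^1 ≡ 1  ← first divisor giving 1
The order is 33.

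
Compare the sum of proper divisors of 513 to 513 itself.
deficient

Proper divisors of 513: sum = 1 + 3 + 9 + 19 + 27 + 57 + 171 = 287
Since 287 < 513, 513 is deficient.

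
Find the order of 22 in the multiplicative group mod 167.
83

167 is prime, so ord(22) divides φ(167) = 166.
Divisors of 166: 1, 2, 83, 166.
Repeated squaring: 22^1 ≡ 22, 22^2 ≡ 150, 22^4 ≡ 122, 22^8 ≡ 21, 22^16 ≡ 107, 22^32 ≡ 93, 22^64 ≡ 132, 22^128 ≡ 56 (mod 167).
Test 22^d mod 167 for each divisor d in increasing order:
22^1 ≡ 22
22^2 ≡ 150
22^83 = 22^64·22^16·22^2·22^1 ≡ 1  ← first divisor giving 1
The order is 83.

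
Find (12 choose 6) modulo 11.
0

Using Lucas' theorem:
Write n=12 and k=6 in base 11:
n in base 11: [1, 1]
k in base 11: [0, 6]
C(12,6) mod 11 = ∏ C(n_i, k_i) mod 11
Digit binomials (mod 11): C(1,0) = 1; C(1,6) = 0 (k_i > n_i)
Product: 1 × 0 = 0 ≡ 0 (mod 11)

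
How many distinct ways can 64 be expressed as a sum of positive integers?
1741630

p(n) counts ways to write n as a sum of positive integers (order ignored).
Euler's pentagonal recurrence: p(k) = p(k-1) + p(k-2) - p(k-5) - p(k-7) + p(k-12) + p(k-15) - ... (offsets j(3j∓1)/2, signs ++--, p(0)=1, p(<0)=0).
DP table for k = 0..63: p(0)=1, p(1)=1, p(2)=2, p(3)=3, p(4)=5, p(5)=7, p(6)=11, p(7)=15, p(8)=22, p(9)=30, p(10)=42, p(11)=56, p(12)=77, p(13)=101, p(14)=135, p(15)=176, p(16)=231, p(17)=297, p(18)=385, p(19)=490, p(20)=627, p(21)=792, p(22)=1002, p(23)=1255, p(24)=1575, p(25)=1958, p(26)=2436, p(27)=3010, p(28)=3718, p(29)=4565, p(30)=5604, p(31)=6842, p(32)=8349, p(33)=10143, p(34)=12310, p(35)=14883, p(36)=17977, p(37)=21637, p(38)=26015, p(39)=31185, p(40)=37338, p(41)=44583, p(42)=53174, p(43)=63261, p(44)=75175, p(45)=89134, p(46)=105558, p(47)=124754, p(48)=147273, p(49)=173525, p(50)=204226, p(51)=239943, p(52)=281589, p(53)=329931, p(54)=386155, p(55)=451276, p(56)=526823, p(57)=614154, p(58)=715220, p(59)=831820, p(60)=966467, p(61)=1121505, p(62)=1300156, p(63)=1505499.
Final step: p(64) = p(63) + p(62) - p(59) - p(57) + p(52) + p(49) - p(42) - p(38) + p(29) + p(24) - p(13) - p(7)
= 1505499 + 1300156 - 831820 - 614154 + 281589 + 173525 - 53174 - 26015 + 4565 + 1575 - 101 - 15
= 1741630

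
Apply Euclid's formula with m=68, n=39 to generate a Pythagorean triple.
(3103, 5304, 6145)

Euclid's formula: a = m² - n², b = 2mn, c = m² + n²
m = 68, n = 39
a = 68² - 39² = 4624 - 1521 = 3103
b = 2 × 68 × 39 = 5304
c = 68² + 39² = 4624 + 1521 = 6145
Verification: 3103² + 5304² = 9628609 + 28132416 = 37761025 = 6145² ✓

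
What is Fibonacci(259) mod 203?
100

Matrix identity: Q^n = [[F_(n+1), F_n], [F_n, F_(n-1)]] with Q = [[1,1],[1,0]].
n = 259 = 100000011₂. Square-and-multiply, entries mod 203:
Q^1 = [[1,1],[1,0]]
Q^2 = (Q^1)² = [[2,1],[1,1]]
Q^4 = (Q^2)² = [[5,3],[3,2]]
Q^8 = (Q^4)² = [[34,21],[21,13]]
Q^16 = (Q^8)² = [[176,175],[175,1]]
Q^32 = (Q^16)² = [[92,119],[119,176]]
Q^64 = (Q^32)² = [[92,21],[21,71]]
Q^129 = (Q^64)²·Q = [[148,176],[176,175]]
Q^259 = (Q^129)²·Q = [[108,100],[100,8]]
F_259 mod 203 = Q^259[0][1] = 100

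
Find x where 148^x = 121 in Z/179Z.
78

Baby-step giant-step with step n = ⌈√179⌉ = 14.
Baby steps 148^j mod 179 (j:value) for j=0..13: 0:1, 1:148, 2:66, 3:102, 4:60, 5:109, 6:22, 7:34, 8:20, 9:96, 10:67, 11:71, 12:126, 13:32.
Giant-step multiplier: 148^(-14) ≡ 148^(178-14) = 148^164 ≡ 155 (mod 179).
Giant steps γ_i = 121·155^i mod 179: γ_0=121, γ_1=139, γ_2=65, γ_3=51, γ_4=29, γ_5=20 (in table at j=8).
x = i·n + j = 5·14 + 8 = 78.
Check: 148^78 ≡ 121 (mod 179).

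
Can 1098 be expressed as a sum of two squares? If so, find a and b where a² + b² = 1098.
3² + 33² (a=3, b=33)

Factorization: 1098 = 2 × 3^2 × 61
By Fermat: n is sum of two squares iff every prime p ≡ 3 (mod 4) appears to even power.
All primes ≡ 3 (mod 4) appear to even power.
Search a = 0, 1, 2, … for 1098 - a² a perfect square: first hit at a = 3: 1098 - 9 = 1089 = 33².
1098 = 3² + 33² = 9 + 1089 ✓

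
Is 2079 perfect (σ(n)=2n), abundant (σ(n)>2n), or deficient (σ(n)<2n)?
deficient

Proper divisors of 2079: sum = 1 + 3 + 7 + 9 + 11 + 21 + 27 + 33 + 63 + 77 + 99 + 189 + 231 + 297 + 693 = 1761
Since 1761 < 2079, 2079 is deficient.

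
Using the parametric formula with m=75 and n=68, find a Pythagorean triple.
(1001, 10200, 10249)

Euclid's formula: a = m² - n², b = 2mn, c = m² + n²
m = 75, n = 68
a = 75² - 68² = 5625 - 4624 = 1001
b = 2 × 75 × 68 = 10200
c = 75² + 68² = 5625 + 4624 = 10249
Verification: 1001² + 10200² = 1002001 + 104040000 = 105042001 = 10249² ✓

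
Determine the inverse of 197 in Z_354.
239

gcd(197, 354) = 1, so the inverse exists.
Extended Euclidean algorithm on (354, 197):
354 = 1 × 197 + 157  ⟹  157 = (1)·354 + (-1)·197
197 = 1 × 157 + 40  ⟹  40 = (-1)·354 + (2)·197
157 = 3 × 40 + 37  ⟹  37 = (4)·354 + (-7)·197
40 = 1 × 37 + 3  ⟹  3 = (-5)·354 + (9)·197
37 = 12 × 3 + 1  ⟹  1 = (64)·354 + (-115)·197
So (-115)·197 ≡ 1 (mod 354), i.e. 197^(-1) ≡ -115 ≡ 239 (mod 354).
Check: 197 × 239 = 47083 ≡ 1 (mod 354)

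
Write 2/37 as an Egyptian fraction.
1/19 + 1/703

Greedy algorithm:
2/37: ceiling(37/2) = 19, use 1/19
1/703: ceiling(703/1) = 703, use 1/703
Result: 2/37 = 1/19 + 1/703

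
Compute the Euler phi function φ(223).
222

223 = 223
φ(n) = n × ∏(1 - 1/p) for each prime p dividing n
φ(223) = 223 × (1 - 1/223) = 222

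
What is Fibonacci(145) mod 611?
187

Matrix identity: Q^n = [[F_(n+1), F_n], [F_n, F_(n-1)]] with Q = [[1,1],[1,0]].
n = 145 = 10010001₂. Square-and-multiply, entries mod 611:
Q^1 = [[1,1],[1,0]]
Q^2 = (Q^1)² = [[2,1],[1,1]]
Q^4 = (Q^2)² = [[5,3],[3,2]]
Q^9 = (Q^4)²·Q = [[55,34],[34,21]]
Q^18 = (Q^9)² = [[515,140],[140,375]]
Q^36 = (Q^18)² = [[99,567],[567,143]]
Q^72 = (Q^36)² = [[128,350],[350,389]]
Q^145 = (Q^72)²·Q = [[281,187],[187,94]]
F_145 mod 611 = Q^145[0][1] = 187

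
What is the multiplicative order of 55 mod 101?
100

101 is prime, so ord(55) divides φ(101) = 100.
Divisors of 100: 1, 2, 4, 5, 10, 20, 25, 50, 100.
Repeated squaring: 55^1 ≡ 55, 55^2 ≡ 96, 55^4 ≡ 25, 55^8 ≡ 19, 55^16 ≡ 58, 55^32 ≡ 31, 55^64 ≡ 52 (mod 101).
Test 55^d mod 101 for each divisor d in increasing order:
55^1 ≡ 55
55^2 ≡ 96
55^4 ≡ 25
55^5 = 55^4·55^1 ≡ 62
55^10 = 55^8·55^2 ≡ 6
55^20 = 55^16·55^4 ≡ 36
55^25 = 55^16·55^8·55^1 ≡ 10
55^50 = 55^32·55^16·55^2 ≡ 100
55^100 = 55^64·55^32·55^4 ≡ 1  ← first divisor giving 1
The order is 100.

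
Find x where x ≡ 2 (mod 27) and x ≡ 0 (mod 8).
56

Using Chinese Remainder Theorem:
M = 27 × 8 = 216
M1 = 8, M2 = 27
y1 = 8^(-1) mod 27 = 17
y2 = 27^(-1) mod 8 = 3
x = (2×8×17 + 0×27×3) mod 216 = 56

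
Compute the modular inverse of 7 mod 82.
47

gcd(7, 82) = 1, so the inverse exists.
Extended Euclidean algorithm on (82, 7):
82 = 11 × 7 + 5  ⟹  5 = (1)·82 + (-11)·7
7 = 1 × 5 + 2  ⟹  2 = (-1)·82 + (12)·7
5 = 2 × 2 + 1  ⟹  1 = (3)·82 + (-35)·7
So (-35)·7 ≡ 1 (mod 82), i.e. 7^(-1) ≡ -35 ≡ 47 (mod 82).
Check: 7 × 47 = 329 ≡ 1 (mod 82)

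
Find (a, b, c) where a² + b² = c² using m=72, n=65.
(959, 9360, 9409)

Euclid's formula: a = m² - n², b = 2mn, c = m² + n²
m = 72, n = 65
a = 72² - 65² = 5184 - 4225 = 959
b = 2 × 72 × 65 = 9360
c = 72² + 65² = 5184 + 4225 = 9409
Verification: 959² + 9360² = 919681 + 87609600 = 88529281 = 9409² ✓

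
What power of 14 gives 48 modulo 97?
46

Baby-step giant-step with step n = ⌈√97⌉ = 10.
Baby steps 14^j mod 97 (j:value) for j=0..9: 0:1, 1:14, 2:2, 3:28, 4:4, 5:56, 6:8, 7:15, 8:16, 9:30.
Giant-step multiplier: 14^(-10) ≡ 14^(96-10) = 14^86 ≡ 94 (mod 97).
Giant steps γ_i = 48·94^i mod 97: γ_0=48, γ_1=50, γ_2=44, γ_3=62, γ_4=8 (in table at j=6).
x = i·n + j = 4·10 + 6 = 46.
Check: 14^46 ≡ 48 (mod 97).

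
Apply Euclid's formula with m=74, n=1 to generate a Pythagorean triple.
(5475, 148, 5477)

Euclid's formula: a = m² - n², b = 2mn, c = m² + n²
m = 74, n = 1
a = 74² - 1² = 5476 - 1 = 5475
b = 2 × 74 × 1 = 148
c = 74² + 1² = 5476 + 1 = 5477
Verification: 5475² + 148² = 29975625 + 21904 = 29997529 = 5477² ✓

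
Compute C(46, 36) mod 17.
15

Using Lucas' theorem:
Write n=46 and k=36 in base 17:
n in base 17: [2, 12]
k in base 17: [2, 2]
C(46,36) mod 17 = ∏ C(n_i, k_i) mod 17
Digit binomials (mod 17): C(2,2) = 1; C(12,2) = 66 ≡ 15
Product: 1 × 15 = 15 ≡ 15 (mod 17)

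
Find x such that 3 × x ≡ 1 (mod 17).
6

gcd(3, 17) = 1, so the inverse exists.
Extended Euclidean algorithm on (17, 3):
17 = 5 × 3 + 2  ⟹  2 = (1)·17 + (-5)·3
3 = 1 × 2 + 1  ⟹  1 = (-1)·17 + (6)·3
So (6)·3 ≡ 1 (mod 17), i.e. 3^(-1) ≡ 6 (mod 17).
Check: 3 × 6 = 18 ≡ 1 (mod 17)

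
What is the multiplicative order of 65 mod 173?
172

173 is prime, so ord(65) divides φ(173) = 172.
Divisors of 172: 1, 2, 4, 43, 86, 172.
Repeated squaring: 65^1 ≡ 65, 65^2 ≡ 73, 65^4 ≡ 139, 65^8 ≡ 118, 65^16 ≡ 84, 65^32 ≡ 136, 65^64 ≡ 158, 65^128 ≡ 52 (mod 173).
Test 65^d mod 173 for each divisor d in increasing order:
65^1 ≡ 65
65^2 ≡ 73
65^4 ≡ 139
65^43 = 65^32·65^8·65^2·65^1 ≡ 80
65^86 = 65^64·65^16·65^4·65^2 ≡ 172
65^172 = 65^128·65^32·65^8·65^4 ≡ 1  ← first divisor giving 1
The order is 172.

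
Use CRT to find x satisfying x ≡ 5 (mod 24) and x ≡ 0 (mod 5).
5

Using Chinese Remainder Theorem:
M = 24 × 5 = 120
M1 = 5, M2 = 24
y1 = 5^(-1) mod 24 = 5
y2 = 24^(-1) mod 5 = 4
x = (5×5×5 + 0×24×4) mod 120 = 5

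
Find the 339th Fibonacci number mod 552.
2

Matrix identity: Q^n = [[F_(n+1), F_n], [F_n, F_(n-1)]] with Q = [[1,1],[1,0]].
n = 339 = 101010011₂. Square-and-multiply, entries mod 552:
Q^1 = [[1,1],[1,0]]
Q^2 = (Q^1)² = [[2,1],[1,1]]
Q^5 = (Q^2)²·Q = [[8,5],[5,3]]
Q^10 = (Q^5)² = [[89,55],[55,34]]
Q^21 = (Q^10)²·Q = [[47,458],[458,141]]
Q^42 = (Q^21)² = [[5,544],[544,13]]
Q^84 = (Q^42)² = [[89,408],[408,233]]
Q^169 = (Q^84)²·Q = [[505,505],[505,0]]
Q^339 = (Q^169)²·Q = [[3,2],[2,1]]
F_339 mod 552 = Q^339[0][1] = 2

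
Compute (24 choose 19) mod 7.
0

Using Lucas' theorem:
Write n=24 and k=19 in base 7:
n in base 7: [3, 3]
k in base 7: [2, 5]
C(24,19) mod 7 = ∏ C(n_i, k_i) mod 7
Digit binomials (mod 7): C(3,2) = 3; C(3,5) = 0 (k_i > n_i)
Product: 3 × 0 = 0 ≡ 0 (mod 7)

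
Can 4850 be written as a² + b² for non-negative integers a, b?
19² + 67² (a=19, b=67)

Factorization: 4850 = 2 × 5^2 × 97
By Fermat: n is sum of two squares iff every prime p ≡ 3 (mod 4) appears to even power.
All primes ≡ 3 (mod 4) appear to even power.
Search a = 0, 1, 2, … for 4850 - a² a perfect square: first hit at a = 19: 4850 - 361 = 4489 = 67².
4850 = 19² + 67² = 361 + 4489 ✓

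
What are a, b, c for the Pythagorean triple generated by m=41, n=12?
(1537, 984, 1825)

Euclid's formula: a = m² - n², b = 2mn, c = m² + n²
m = 41, n = 12
a = 41² - 12² = 1681 - 144 = 1537
b = 2 × 41 × 12 = 984
c = 41² + 12² = 1681 + 144 = 1825
Verification: 1537² + 984² = 2362369 + 968256 = 3330625 = 1825² ✓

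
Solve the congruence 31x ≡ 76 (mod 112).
x ≡ 100 (mod 112)

gcd(31, 112) = 1, which divides 76, so solutions exist.
Find 31^(-1) mod 112 by the extended Euclidean algorithm:
112 = 3 × 31 + 19  ⟹  19 = (1)·112 + (-3)·31
31 = 1 × 19 + 12  ⟹  12 = (-1)·112 + (4)·31
19 = 1 × 12 + 7  ⟹  7 = (2)·112 + (-7)·31
12 = 1 × 7 + 5  ⟹  5 = (-3)·112 + (11)·31
7 = 1 × 5 + 2  ⟹  2 = (5)·112 + (-18)·31
5 = 2 × 2 + 1  ⟹  1 = (-13)·112 + (47)·31
So (47)·31 ≡ 1 (mod 112), i.e. 31^(-1) ≡ 47 (mod 112).
x ≡ 47 × 76 = 3572 ≡ 100 (mod 112).
Check: 31 × 100 = 3100 ≡ 76 (mod 112).
Unique solution: x ≡ 100 (mod 112)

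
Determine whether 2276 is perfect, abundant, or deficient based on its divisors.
deficient

Proper divisors of 2276: sum = 1 + 2 + 4 + 569 + 1138 = 1714
Since 1714 < 2276, 2276 is deficient.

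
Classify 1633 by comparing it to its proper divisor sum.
deficient

Proper divisors of 1633: sum = 1 + 23 + 71 = 95
Since 95 < 1633, 1633 is deficient.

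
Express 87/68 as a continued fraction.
[1; 3, 1, 1, 2, 1, 2]

Euclidean algorithm steps:
87 = 1 × 68 + 19
68 = 3 × 19 + 11
19 = 1 × 11 + 8
11 = 1 × 8 + 3
8 = 2 × 3 + 2
3 = 1 × 2 + 1
2 = 2 × 1 + 0
Continued fraction: [1; 3, 1, 1, 2, 1, 2]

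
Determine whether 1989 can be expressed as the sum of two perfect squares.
15² + 42² (a=15, b=42)

Factorization: 1989 = 3^2 × 13 × 17
By Fermat: n is sum of two squares iff every prime p ≡ 3 (mod 4) appears to even power.
All primes ≡ 3 (mod 4) appear to even power.
Search a = 0, 1, 2, … for 1989 - a² a perfect square: first hit at a = 15: 1989 - 225 = 1764 = 42².
1989 = 15² + 42² = 225 + 1764 ✓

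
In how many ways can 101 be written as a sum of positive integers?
214481126

p(n) counts ways to write n as a sum of positive integers (order ignored).
Euler's pentagonal recurrence: p(k) = p(k-1) + p(k-2) - p(k-5) - p(k-7) + p(k-12) + p(k-15) - ... (offsets j(3j∓1)/2, signs ++--, p(0)=1, p(<0)=0).
DP table for k = 0..100: p(0)=1, p(1)=1, p(2)=2, p(3)=3, p(4)=5, p(5)=7, p(6)=11, p(7)=15, p(8)=22, p(9)=30, p(10)=42, p(11)=56, p(12)=77, p(13)=101, p(14)=135, p(15)=176, p(16)=231, p(17)=297, p(18)=385, p(19)=490, p(20)=627, p(21)=792, p(22)=1002, p(23)=1255, p(24)=1575, p(25)=1958, p(26)=2436, p(27)=3010, p(28)=3718, p(29)=4565, p(30)=5604, p(31)=6842, p(32)=8349, p(33)=10143, p(34)=12310, p(35)=14883, p(36)=17977, p(37)=21637, p(38)=26015, p(39)=31185, p(40)=37338, p(41)=44583, p(42)=53174, p(43)=63261, p(44)=75175, p(45)=89134, p(46)=105558, p(47)=124754, p(48)=147273, p(49)=173525, p(50)=204226, p(51)=239943, p(52)=281589, p(53)=329931, p(54)=386155, p(55)=451276, p(56)=526823, p(57)=614154, p(58)=715220, p(59)=831820, p(60)=966467, p(61)=1121505, p(62)=1300156, p(63)=1505499, p(64)=1741630, p(65)=2012558, p(66)=2323520, p(67)=2679689, p(68)=3087735, p(69)=3554345, p(70)=4087968, p(71)=4697205, p(72)=5392783, p(73)=6185689, p(74)=7089500, p(75)=8118264, p(76)=9289091, p(77)=10619863, p(78)=12132164, p(79)=13848650, p(80)=15796476, p(81)=18004327, p(82)=20506255, p(83)=23338469, p(84)=26543660, p(85)=30167357, p(86)=34262962, p(87)=38887673, p(88)=44108109, p(89)=49995925, p(90)=56634173, p(91)=64112359, p(92)=72533807, p(93)=82010177, p(94)=92669720, p(95)=104651419, p(96)=118114304, p(97)=133230930, p(98)=150198136, p(99)=169229875, p(100)=190569292.
Final step: p(101) = p(100) + p(99) - p(96) - p(94) + p(89) + p(86) - p(79) - p(75) + p(66) + p(61) - p(50) - p(44) + p(31) + p(24) - p(9) - p(1)
= 190569292 + 169229875 - 118114304 - 92669720 + 49995925 + 34262962 - 13848650 - 8118264 + 2323520 + 1121505 - 204226 - 75175 + 6842 + 1575 - 30 - 1
= 214481126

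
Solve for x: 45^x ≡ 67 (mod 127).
101

Baby-step giant-step with step n = ⌈√127⌉ = 12.
Baby steps 45^j mod 127 (j:value) for j=0..11: 0:1, 1:45, 2:120, 3:66, 4:49, 5:46, 6:38, 7:59, 8:115, 9:95, 10:84, 11:97.
Giant-step multiplier: 45^(-12) ≡ 45^(126-12) = 45^114 ≡ 100 (mod 127).
Giant steps γ_i = 67·100^i mod 127: γ_0=67, γ_1=96, γ_2=75, γ_3=7, γ_4=65, γ_5=23, γ_6=14, γ_7=3, γ_8=46 (in table at j=5).
x = i·n + j = 8·12 + 5 = 101.
Check: 45^101 ≡ 67 (mod 127).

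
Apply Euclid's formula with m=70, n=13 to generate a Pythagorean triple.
(4731, 1820, 5069)

Euclid's formula: a = m² - n², b = 2mn, c = m² + n²
m = 70, n = 13
a = 70² - 13² = 4900 - 169 = 4731
b = 2 × 70 × 13 = 1820
c = 70² + 13² = 4900 + 169 = 5069
Verification: 4731² + 1820² = 22382361 + 3312400 = 25694761 = 5069² ✓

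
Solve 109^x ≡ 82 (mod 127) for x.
94

Baby-step giant-step with step n = ⌈√127⌉ = 12.
Baby steps 109^j mod 127 (j:value) for j=0..11: 0:1, 1:109, 2:70, 3:10, 4:74, 5:65, 6:100, 7:105, 8:15, 9:111, 10:34, 11:23.
Giant-step multiplier: 109^(-12) ≡ 109^(126-12) = 109^114 ≡ 50 (mod 127).
Giant steps γ_i = 82·50^i mod 127: γ_0=82, γ_1=36, γ_2=22, γ_3=84, γ_4=9, γ_5=69, γ_6=21, γ_7=34 (in table at j=10).
x = i·n + j = 7·12 + 10 = 94.
Check: 109^94 ≡ 82 (mod 127).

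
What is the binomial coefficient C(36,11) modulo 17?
0

Using Lucas' theorem:
Write n=36 and k=11 in base 17:
n in base 17: [2, 2]
k in base 17: [0, 11]
C(36,11) mod 17 = ∏ C(n_i, k_i) mod 17
Digit binomials (mod 17): C(2,0) = 1; C(2,11) = 0 (k_i > n_i)
Product: 1 × 0 = 0 ≡ 0 (mod 17)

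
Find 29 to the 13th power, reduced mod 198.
101

Repeated squaring. Binary of 13 = 1101.
29^1 ≡ 29 (mod 198); 29^2 ≡ 49 (mod 198); 29^4 ≡ 25 (mod 198); 29^8 ≡ 31 (mod 198)
29^13 = 29^1 × 29^4 × 29^8 ≡ 101 (mod 198)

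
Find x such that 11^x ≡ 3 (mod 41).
5

Baby-step giant-step with step n = ⌈√41⌉ = 7.
Baby steps 11^j mod 41 (j:value) for j=0..6: 0:1, 1:11, 2:39, 3:19, 4:4, 5:3, 6:33.
h = 3 is already in the table at j=5, so x = 5.
Check: 11^5 ≡ 3 (mod 41).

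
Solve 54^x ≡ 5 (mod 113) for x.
13

Baby-step giant-step with step n = ⌈√113⌉ = 11.
Baby steps 54^j mod 113 (j:value) for j=0..10: 0:1, 1:54, 2:91, 3:55, 4:32, 5:33, 6:87, 7:65, 8:7, 9:39, 10:72.
Giant-step multiplier: 54^(-11) ≡ 54^(112-11) = 54^101 ≡ 86 (mod 113).
Giant steps γ_i = 5·86^i mod 113: γ_0=5, γ_1=91 (in table at j=2).
x = i·n + j = 1·11 + 2 = 13.
Check: 54^13 ≡ 5 (mod 113).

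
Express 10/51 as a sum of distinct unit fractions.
1/6 + 1/34

Greedy algorithm:
10/51: ceiling(51/10) = 6, use 1/6
1/34: ceiling(34/1) = 34, use 1/34
Result: 10/51 = 1/6 + 1/34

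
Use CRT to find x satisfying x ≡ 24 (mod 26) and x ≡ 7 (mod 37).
414

Using Chinese Remainder Theorem:
M = 26 × 37 = 962
M1 = 37, M2 = 26
y1 = 37^(-1) mod 26 = 19
y2 = 26^(-1) mod 37 = 10
x = (24×37×19 + 7×26×10) mod 962 = 414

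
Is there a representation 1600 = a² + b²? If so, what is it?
0² + 40² (a=0, b=40)

Factorization: 1600 = 2^6 × 5^2
By Fermat: n is sum of two squares iff every prime p ≡ 3 (mod 4) appears to even power.
All primes ≡ 3 (mod 4) appear to even power.
Search a = 0, 1, 2, … for 1600 - a² a perfect square: first hit at a = 0: 1600 - 0 = 1600 = 40².
1600 = 0² + 40² = 0 + 1600 ✓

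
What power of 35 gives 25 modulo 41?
4

Baby-step giant-step with step n = ⌈√41⌉ = 7.
Baby steps 35^j mod 41 (j:value) for j=0..6: 0:1, 1:35, 2:36, 3:30, 4:25, 5:14, 6:39.
h = 25 is already in the table at j=4, so x = 4.
Check: 35^4 ≡ 25 (mod 41).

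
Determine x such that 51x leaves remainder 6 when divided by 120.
x ≡ 26 (mod 40)

gcd(51, 120) = 3, which divides 6, so solutions exist.
Divide through by 3: 17x ≡ 2 (mod 40).
Find 17^(-1) mod 40 by the extended Euclidean algorithm:
40 = 2 × 17 + 6  ⟹  6 = (1)·40 + (-2)·17
17 = 2 × 6 + 5  ⟹  5 = (-2)·40 + (5)·17
6 = 1 × 5 + 1  ⟹  1 = (3)·40 + (-7)·17
So (-7)·17 ≡ 1 (mod 40), i.e. 17^(-1) ≡ -7 ≡ 33 (mod 40).
x ≡ 33 × 2 = 66 ≡ 26 (mod 40).
Check: 51 × 26 = 1326 ≡ 6 (mod 120).
x ≡ 26 (mod 40), giving 3 solutions mod 120.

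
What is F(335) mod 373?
267

Matrix identity: Q^n = [[F_(n+1), F_n], [F_n, F_(n-1)]] with Q = [[1,1],[1,0]].
n = 335 = 101001111₂. Square-and-multiply, entries mod 373:
Q^1 = [[1,1],[1,0]]
Q^2 = (Q^1)² = [[2,1],[1,1]]
Q^5 = (Q^2)²·Q = [[8,5],[5,3]]
Q^10 = (Q^5)² = [[89,55],[55,34]]
Q^20 = (Q^10)² = [[129,51],[51,78]]
Q^41 = (Q^20)²·Q = [[332,219],[219,113]]
Q^83 = (Q^41)²·Q = [[135,33],[33,102]]
Q^167 = (Q^83)²·Q = [[279,291],[291,361]]
Q^335 = (Q^167)²·Q = [[7,267],[267,113]]
F_335 mod 373 = Q^335[0][1] = 267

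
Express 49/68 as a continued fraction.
[0; 1, 2, 1, 1, 2, 1, 2]

Euclidean algorithm steps:
49 = 0 × 68 + 49
68 = 1 × 49 + 19
49 = 2 × 19 + 11
19 = 1 × 11 + 8
11 = 1 × 8 + 3
8 = 2 × 3 + 2
3 = 1 × 2 + 1
2 = 2 × 1 + 0
Continued fraction: [0; 1, 2, 1, 1, 2, 1, 2]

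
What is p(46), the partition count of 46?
105558

p(n) counts ways to write n as a sum of positive integers (order ignored).
Euler's pentagonal recurrence: p(k) = p(k-1) + p(k-2) - p(k-5) - p(k-7) + p(k-12) + p(k-15) - ... (offsets j(3j∓1)/2, signs ++--, p(0)=1, p(<0)=0).
DP table for k = 0..45: p(0)=1, p(1)=1, p(2)=2, p(3)=3, p(4)=5, p(5)=7, p(6)=11, p(7)=15, p(8)=22, p(9)=30, p(10)=42, p(11)=56, p(12)=77, p(13)=101, p(14)=135, p(15)=176, p(16)=231, p(17)=297, p(18)=385, p(19)=490, p(20)=627, p(21)=792, p(22)=1002, p(23)=1255, p(24)=1575, p(25)=1958, p(26)=2436, p(27)=3010, p(28)=3718, p(29)=4565, p(30)=5604, p(31)=6842, p(32)=8349, p(33)=10143, p(34)=12310, p(35)=14883, p(36)=17977, p(37)=21637, p(38)=26015, p(39)=31185, p(40)=37338, p(41)=44583, p(42)=53174, p(43)=63261, p(44)=75175, p(45)=89134.
Final step: p(46) = p(45) + p(44) - p(41) - p(39) + p(34) + p(31) - p(24) - p(20) + p(11) + p(6)
= 89134 + 75175 - 44583 - 31185 + 12310 + 6842 - 1575 - 627 + 56 + 11
= 105558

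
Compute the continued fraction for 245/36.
[6; 1, 4, 7]

Euclidean algorithm steps:
245 = 6 × 36 + 29
36 = 1 × 29 + 7
29 = 4 × 7 + 1
7 = 7 × 1 + 0
Continued fraction: [6; 1, 4, 7]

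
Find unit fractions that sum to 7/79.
1/12 + 1/190 + 1/90060

Greedy algorithm:
7/79: ceiling(79/7) = 12, use 1/12
5/948: ceiling(948/5) = 190, use 1/190
1/90060: ceiling(90060/1) = 90060, use 1/90060
Result: 7/79 = 1/12 + 1/190 + 1/90060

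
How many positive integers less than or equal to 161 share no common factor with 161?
132

161 = 7 × 23
φ(n) = n × ∏(1 - 1/p) for each prime p dividing n
φ(161) = 161 × (1 - 1/7) × (1 - 1/23) = 132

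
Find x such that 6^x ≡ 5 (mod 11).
6

Baby-step giant-step with step n = ⌈√11⌉ = 4.
Baby steps 6^j mod 11 (j:value) for j=0..3: 0:1, 1:6, 2:3, 3:7.
Giant-step multiplier: 6^(-4) ≡ 6^(10-4) = 6^6 ≡ 5 (mod 11).
Giant steps γ_i = 5·5^i mod 11: γ_0=5, γ_1=3 (in table at j=2).
x = i·n + j = 1·4 + 2 = 6.
Check: 6^6 ≡ 5 (mod 11).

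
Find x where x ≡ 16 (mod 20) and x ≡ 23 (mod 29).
516

Using Chinese Remainder Theorem:
M = 20 × 29 = 580
M1 = 29, M2 = 20
y1 = 29^(-1) mod 20 = 9
y2 = 20^(-1) mod 29 = 16
x = (16×29×9 + 23×20×16) mod 580 = 516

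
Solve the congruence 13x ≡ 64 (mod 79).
x ≡ 11 (mod 79)

gcd(13, 79) = 1, which divides 64, so solutions exist.
Find 13^(-1) mod 79 by the extended Euclidean algorithm:
79 = 6 × 13 + 1  ⟹  1 = (1)·79 + (-6)·13
So (-6)·13 ≡ 1 (mod 79), i.e. 13^(-1) ≡ -6 ≡ 73 (mod 79).
x ≡ 73 × 64 = 4672 ≡ 11 (mod 79).
Check: 13 × 11 = 143 ≡ 64 (mod 79).
Unique solution: x ≡ 11 (mod 79)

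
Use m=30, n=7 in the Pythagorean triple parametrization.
(851, 420, 949)

Euclid's formula: a = m² - n², b = 2mn, c = m² + n²
m = 30, n = 7
a = 30² - 7² = 900 - 49 = 851
b = 2 × 30 × 7 = 420
c = 30² + 7² = 900 + 49 = 949
Verification: 851² + 420² = 724201 + 176400 = 900601 = 949² ✓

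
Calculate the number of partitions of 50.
204226

p(n) counts ways to write n as a sum of positive integers (order ignored).
Euler's pentagonal recurrence: p(k) = p(k-1) + p(k-2) - p(k-5) - p(k-7) + p(k-12) + p(k-15) - ... (offsets j(3j∓1)/2, signs ++--, p(0)=1, p(<0)=0).
DP table for k = 0..49: p(0)=1, p(1)=1, p(2)=2, p(3)=3, p(4)=5, p(5)=7, p(6)=11, p(7)=15, p(8)=22, p(9)=30, p(10)=42, p(11)=56, p(12)=77, p(13)=101, p(14)=135, p(15)=176, p(16)=231, p(17)=297, p(18)=385, p(19)=490, p(20)=627, p(21)=792, p(22)=1002, p(23)=1255, p(24)=1575, p(25)=1958, p(26)=2436, p(27)=3010, p(28)=3718, p(29)=4565, p(30)=5604, p(31)=6842, p(32)=8349, p(33)=10143, p(34)=12310, p(35)=14883, p(36)=17977, p(37)=21637, p(38)=26015, p(39)=31185, p(40)=37338, p(41)=44583, p(42)=53174, p(43)=63261, p(44)=75175, p(45)=89134, p(46)=105558, p(47)=124754, p(48)=147273, p(49)=173525.
Final step: p(50) = p(49) + p(48) - p(45) - p(43) + p(38) + p(35) - p(28) - p(24) + p(15) + p(10)
= 173525 + 147273 - 89134 - 63261 + 26015 + 14883 - 3718 - 1575 + 176 + 42
= 204226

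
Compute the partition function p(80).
15796476

p(n) counts ways to write n as a sum of positive integers (order ignored).
Euler's pentagonal recurrence: p(k) = p(k-1) + p(k-2) - p(k-5) - p(k-7) + p(k-12) + p(k-15) - ... (offsets j(3j∓1)/2, signs ++--, p(0)=1, p(<0)=0).
DP table for k = 0..79: p(0)=1, p(1)=1, p(2)=2, p(3)=3, p(4)=5, p(5)=7, p(6)=11, p(7)=15, p(8)=22, p(9)=30, p(10)=42, p(11)=56, p(12)=77, p(13)=101, p(14)=135, p(15)=176, p(16)=231, p(17)=297, p(18)=385, p(19)=490, p(20)=627, p(21)=792, p(22)=1002, p(23)=1255, p(24)=1575, p(25)=1958, p(26)=2436, p(27)=3010, p(28)=3718, p(29)=4565, p(30)=5604, p(31)=6842, p(32)=8349, p(33)=10143, p(34)=12310, p(35)=14883, p(36)=17977, p(37)=21637, p(38)=26015, p(39)=31185, p(40)=37338, p(41)=44583, p(42)=53174, p(43)=63261, p(44)=75175, p(45)=89134, p(46)=105558, p(47)=124754, p(48)=147273, p(49)=173525, p(50)=204226, p(51)=239943, p(52)=281589, p(53)=329931, p(54)=386155, p(55)=451276, p(56)=526823, p(57)=614154, p(58)=715220, p(59)=831820, p(60)=966467, p(61)=1121505, p(62)=1300156, p(63)=1505499, p(64)=1741630, p(65)=2012558, p(66)=2323520, p(67)=2679689, p(68)=3087735, p(69)=3554345, p(70)=4087968, p(71)=4697205, p(72)=5392783, p(73)=6185689, p(74)=7089500, p(75)=8118264, p(76)=9289091, p(77)=10619863, p(78)=12132164, p(79)=13848650.
Final step: p(80) = p(79) + p(78) - p(75) - p(73) + p(68) + p(65) - p(58) - p(54) + p(45) + p(40) - p(29) - p(23) + p(10) + p(3)
= 13848650 + 12132164 - 8118264 - 6185689 + 3087735 + 2012558 - 715220 - 386155 + 89134 + 37338 - 4565 - 1255 + 42 + 3
= 15796476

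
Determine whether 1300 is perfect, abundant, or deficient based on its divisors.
abundant

Proper divisors of 1300: sum = 1 + 2 + 4 + 5 + 10 + 13 + 20 + 25 + ... + 130 + 260 + 325 + 650 (17 divisors) = 1738
Since 1738 > 1300, 1300 is abundant.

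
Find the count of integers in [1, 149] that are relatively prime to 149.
148

149 = 149
φ(n) = n × ∏(1 - 1/p) for each prime p dividing n
φ(149) = 149 × (1 - 1/149) = 148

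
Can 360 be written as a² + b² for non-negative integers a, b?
6² + 18² (a=6, b=18)

Factorization: 360 = 2^3 × 3^2 × 5
By Fermat: n is sum of two squares iff every prime p ≡ 3 (mod 4) appears to even power.
All primes ≡ 3 (mod 4) appear to even power.
Search a = 0, 1, 2, … for 360 - a² a perfect square: first hit at a = 6: 360 - 36 = 324 = 18².
360 = 6² + 18² = 36 + 324 ✓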